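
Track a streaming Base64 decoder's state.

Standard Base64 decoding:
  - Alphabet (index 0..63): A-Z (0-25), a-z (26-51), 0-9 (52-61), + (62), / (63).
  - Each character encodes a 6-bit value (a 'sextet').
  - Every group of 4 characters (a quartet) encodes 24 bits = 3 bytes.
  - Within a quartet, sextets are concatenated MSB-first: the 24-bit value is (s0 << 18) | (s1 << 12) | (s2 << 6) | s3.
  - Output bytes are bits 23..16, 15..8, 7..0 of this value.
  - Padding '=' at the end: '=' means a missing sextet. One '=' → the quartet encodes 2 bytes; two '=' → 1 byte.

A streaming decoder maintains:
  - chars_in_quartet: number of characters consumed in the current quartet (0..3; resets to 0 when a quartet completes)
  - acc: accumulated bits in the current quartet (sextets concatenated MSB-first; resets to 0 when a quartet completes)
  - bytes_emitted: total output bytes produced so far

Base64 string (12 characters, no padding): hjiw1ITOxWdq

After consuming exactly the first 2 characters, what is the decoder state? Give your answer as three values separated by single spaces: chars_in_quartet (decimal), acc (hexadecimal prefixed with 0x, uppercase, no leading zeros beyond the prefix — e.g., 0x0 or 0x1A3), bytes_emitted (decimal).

After char 0 ('h'=33): chars_in_quartet=1 acc=0x21 bytes_emitted=0
After char 1 ('j'=35): chars_in_quartet=2 acc=0x863 bytes_emitted=0

Answer: 2 0x863 0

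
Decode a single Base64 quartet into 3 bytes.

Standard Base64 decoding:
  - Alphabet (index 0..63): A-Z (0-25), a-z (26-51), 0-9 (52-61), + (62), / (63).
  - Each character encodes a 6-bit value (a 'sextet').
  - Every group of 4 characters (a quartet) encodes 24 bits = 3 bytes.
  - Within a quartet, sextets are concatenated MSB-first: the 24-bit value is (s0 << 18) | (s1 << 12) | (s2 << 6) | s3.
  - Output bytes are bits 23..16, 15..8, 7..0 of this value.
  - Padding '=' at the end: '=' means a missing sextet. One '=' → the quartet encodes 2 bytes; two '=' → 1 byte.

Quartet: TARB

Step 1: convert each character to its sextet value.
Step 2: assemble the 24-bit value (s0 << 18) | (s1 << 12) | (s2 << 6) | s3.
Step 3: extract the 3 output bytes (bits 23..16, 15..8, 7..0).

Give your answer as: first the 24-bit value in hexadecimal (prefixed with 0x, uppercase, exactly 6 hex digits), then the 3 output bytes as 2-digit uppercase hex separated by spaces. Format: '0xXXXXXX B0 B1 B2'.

Answer: 0x4C0441 4C 04 41

Derivation:
Sextets: T=19, A=0, R=17, B=1
24-bit: (19<<18) | (0<<12) | (17<<6) | 1
      = 0x4C0000 | 0x000000 | 0x000440 | 0x000001
      = 0x4C0441
Bytes: (v>>16)&0xFF=4C, (v>>8)&0xFF=04, v&0xFF=41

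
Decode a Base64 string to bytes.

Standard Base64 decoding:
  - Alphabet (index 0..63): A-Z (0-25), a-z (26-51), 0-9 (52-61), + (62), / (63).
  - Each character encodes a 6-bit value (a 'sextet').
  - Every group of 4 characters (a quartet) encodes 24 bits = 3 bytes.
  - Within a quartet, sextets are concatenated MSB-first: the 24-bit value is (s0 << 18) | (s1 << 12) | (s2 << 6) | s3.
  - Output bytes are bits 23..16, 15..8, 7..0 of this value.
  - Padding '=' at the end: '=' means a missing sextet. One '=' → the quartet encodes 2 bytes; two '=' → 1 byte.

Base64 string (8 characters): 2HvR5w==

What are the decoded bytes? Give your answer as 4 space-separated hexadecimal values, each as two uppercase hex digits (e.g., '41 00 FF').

Answer: D8 7B D1 E7

Derivation:
After char 0 ('2'=54): chars_in_quartet=1 acc=0x36 bytes_emitted=0
After char 1 ('H'=7): chars_in_quartet=2 acc=0xD87 bytes_emitted=0
After char 2 ('v'=47): chars_in_quartet=3 acc=0x361EF bytes_emitted=0
After char 3 ('R'=17): chars_in_quartet=4 acc=0xD87BD1 -> emit D8 7B D1, reset; bytes_emitted=3
After char 4 ('5'=57): chars_in_quartet=1 acc=0x39 bytes_emitted=3
After char 5 ('w'=48): chars_in_quartet=2 acc=0xE70 bytes_emitted=3
Padding '==': partial quartet acc=0xE70 -> emit E7; bytes_emitted=4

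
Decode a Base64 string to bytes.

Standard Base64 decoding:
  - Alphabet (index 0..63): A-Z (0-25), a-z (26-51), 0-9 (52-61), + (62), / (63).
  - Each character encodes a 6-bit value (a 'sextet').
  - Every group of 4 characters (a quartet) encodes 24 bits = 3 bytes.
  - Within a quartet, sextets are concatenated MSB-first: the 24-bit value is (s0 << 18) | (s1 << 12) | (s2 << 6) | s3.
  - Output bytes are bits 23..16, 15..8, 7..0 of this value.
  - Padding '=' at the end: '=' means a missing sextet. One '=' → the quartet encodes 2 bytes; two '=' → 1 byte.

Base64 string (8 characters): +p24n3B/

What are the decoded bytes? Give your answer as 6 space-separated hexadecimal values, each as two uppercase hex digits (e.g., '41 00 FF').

Answer: FA 9D B8 9F 70 7F

Derivation:
After char 0 ('+'=62): chars_in_quartet=1 acc=0x3E bytes_emitted=0
After char 1 ('p'=41): chars_in_quartet=2 acc=0xFA9 bytes_emitted=0
After char 2 ('2'=54): chars_in_quartet=3 acc=0x3EA76 bytes_emitted=0
After char 3 ('4'=56): chars_in_quartet=4 acc=0xFA9DB8 -> emit FA 9D B8, reset; bytes_emitted=3
After char 4 ('n'=39): chars_in_quartet=1 acc=0x27 bytes_emitted=3
After char 5 ('3'=55): chars_in_quartet=2 acc=0x9F7 bytes_emitted=3
After char 6 ('B'=1): chars_in_quartet=3 acc=0x27DC1 bytes_emitted=3
After char 7 ('/'=63): chars_in_quartet=4 acc=0x9F707F -> emit 9F 70 7F, reset; bytes_emitted=6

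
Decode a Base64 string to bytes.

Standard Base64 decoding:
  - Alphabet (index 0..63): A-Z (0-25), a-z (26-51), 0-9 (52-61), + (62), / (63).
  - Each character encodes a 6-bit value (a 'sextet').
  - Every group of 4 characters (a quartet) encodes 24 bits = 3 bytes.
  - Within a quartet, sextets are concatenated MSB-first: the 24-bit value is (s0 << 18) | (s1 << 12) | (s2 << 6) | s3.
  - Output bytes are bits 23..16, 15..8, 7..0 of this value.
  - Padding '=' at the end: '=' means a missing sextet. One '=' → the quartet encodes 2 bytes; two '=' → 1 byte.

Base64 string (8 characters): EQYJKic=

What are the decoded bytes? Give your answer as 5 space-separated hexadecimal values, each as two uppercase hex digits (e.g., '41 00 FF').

After char 0 ('E'=4): chars_in_quartet=1 acc=0x4 bytes_emitted=0
After char 1 ('Q'=16): chars_in_quartet=2 acc=0x110 bytes_emitted=0
After char 2 ('Y'=24): chars_in_quartet=3 acc=0x4418 bytes_emitted=0
After char 3 ('J'=9): chars_in_quartet=4 acc=0x110609 -> emit 11 06 09, reset; bytes_emitted=3
After char 4 ('K'=10): chars_in_quartet=1 acc=0xA bytes_emitted=3
After char 5 ('i'=34): chars_in_quartet=2 acc=0x2A2 bytes_emitted=3
After char 6 ('c'=28): chars_in_quartet=3 acc=0xA89C bytes_emitted=3
Padding '=': partial quartet acc=0xA89C -> emit 2A 27; bytes_emitted=5

Answer: 11 06 09 2A 27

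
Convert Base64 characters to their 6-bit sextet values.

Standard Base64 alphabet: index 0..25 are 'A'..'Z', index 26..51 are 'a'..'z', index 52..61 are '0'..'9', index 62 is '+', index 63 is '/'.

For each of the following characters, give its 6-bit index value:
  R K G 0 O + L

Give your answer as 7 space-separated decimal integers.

Answer: 17 10 6 52 14 62 11

Derivation:
'R': A..Z range, ord('R') − ord('A') = 17
'K': A..Z range, ord('K') − ord('A') = 10
'G': A..Z range, ord('G') − ord('A') = 6
'0': 0..9 range, 52 + ord('0') − ord('0') = 52
'O': A..Z range, ord('O') − ord('A') = 14
'+': index 62
'L': A..Z range, ord('L') − ord('A') = 11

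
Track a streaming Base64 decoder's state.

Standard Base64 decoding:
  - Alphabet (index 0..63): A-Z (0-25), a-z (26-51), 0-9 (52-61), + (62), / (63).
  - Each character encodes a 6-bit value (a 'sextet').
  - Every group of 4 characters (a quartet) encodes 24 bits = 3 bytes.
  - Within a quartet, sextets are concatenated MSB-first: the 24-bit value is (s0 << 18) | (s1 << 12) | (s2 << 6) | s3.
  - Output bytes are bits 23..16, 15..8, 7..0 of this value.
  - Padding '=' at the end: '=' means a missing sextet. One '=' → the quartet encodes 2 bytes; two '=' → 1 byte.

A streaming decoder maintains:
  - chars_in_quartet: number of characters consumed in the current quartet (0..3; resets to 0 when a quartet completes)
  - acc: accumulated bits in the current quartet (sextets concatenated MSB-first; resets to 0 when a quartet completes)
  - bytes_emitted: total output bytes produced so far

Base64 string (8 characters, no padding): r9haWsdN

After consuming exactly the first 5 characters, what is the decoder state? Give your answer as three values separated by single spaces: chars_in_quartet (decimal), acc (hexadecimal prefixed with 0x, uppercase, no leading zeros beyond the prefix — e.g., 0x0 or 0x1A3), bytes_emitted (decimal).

Answer: 1 0x16 3

Derivation:
After char 0 ('r'=43): chars_in_quartet=1 acc=0x2B bytes_emitted=0
After char 1 ('9'=61): chars_in_quartet=2 acc=0xAFD bytes_emitted=0
After char 2 ('h'=33): chars_in_quartet=3 acc=0x2BF61 bytes_emitted=0
After char 3 ('a'=26): chars_in_quartet=4 acc=0xAFD85A -> emit AF D8 5A, reset; bytes_emitted=3
After char 4 ('W'=22): chars_in_quartet=1 acc=0x16 bytes_emitted=3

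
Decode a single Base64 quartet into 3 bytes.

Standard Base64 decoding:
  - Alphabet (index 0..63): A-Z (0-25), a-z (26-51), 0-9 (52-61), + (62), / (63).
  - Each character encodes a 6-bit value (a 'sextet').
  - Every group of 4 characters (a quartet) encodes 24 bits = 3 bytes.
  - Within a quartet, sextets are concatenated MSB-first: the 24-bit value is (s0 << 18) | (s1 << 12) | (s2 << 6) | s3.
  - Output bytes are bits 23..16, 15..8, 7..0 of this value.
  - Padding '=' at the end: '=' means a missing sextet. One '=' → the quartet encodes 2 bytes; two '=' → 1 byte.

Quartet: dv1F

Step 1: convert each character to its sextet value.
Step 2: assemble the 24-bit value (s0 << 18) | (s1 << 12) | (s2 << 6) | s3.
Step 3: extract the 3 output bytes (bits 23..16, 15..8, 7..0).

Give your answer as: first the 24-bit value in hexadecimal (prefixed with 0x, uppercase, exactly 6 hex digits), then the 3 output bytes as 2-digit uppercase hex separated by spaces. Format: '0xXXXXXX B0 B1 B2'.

Sextets: d=29, v=47, 1=53, F=5
24-bit: (29<<18) | (47<<12) | (53<<6) | 5
      = 0x740000 | 0x02F000 | 0x000D40 | 0x000005
      = 0x76FD45
Bytes: (v>>16)&0xFF=76, (v>>8)&0xFF=FD, v&0xFF=45

Answer: 0x76FD45 76 FD 45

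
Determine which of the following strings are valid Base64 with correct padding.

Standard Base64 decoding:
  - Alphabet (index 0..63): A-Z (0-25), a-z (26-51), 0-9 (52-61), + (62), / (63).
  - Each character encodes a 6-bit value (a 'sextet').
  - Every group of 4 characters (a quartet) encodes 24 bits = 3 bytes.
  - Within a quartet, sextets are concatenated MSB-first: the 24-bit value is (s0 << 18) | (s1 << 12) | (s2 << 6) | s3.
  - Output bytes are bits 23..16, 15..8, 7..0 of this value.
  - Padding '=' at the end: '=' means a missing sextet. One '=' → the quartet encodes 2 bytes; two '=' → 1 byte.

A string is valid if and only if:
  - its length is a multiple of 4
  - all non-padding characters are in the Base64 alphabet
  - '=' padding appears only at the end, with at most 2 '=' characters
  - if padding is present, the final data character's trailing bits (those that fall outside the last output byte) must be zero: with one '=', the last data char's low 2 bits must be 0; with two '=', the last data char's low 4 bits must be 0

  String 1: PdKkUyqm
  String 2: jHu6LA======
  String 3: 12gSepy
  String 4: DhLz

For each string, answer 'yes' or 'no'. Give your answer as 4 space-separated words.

Answer: yes no no yes

Derivation:
String 1: 'PdKkUyqm' → valid
String 2: 'jHu6LA======' → invalid (6 pad chars (max 2))
String 3: '12gSepy' → invalid (len=7 not mult of 4)
String 4: 'DhLz' → valid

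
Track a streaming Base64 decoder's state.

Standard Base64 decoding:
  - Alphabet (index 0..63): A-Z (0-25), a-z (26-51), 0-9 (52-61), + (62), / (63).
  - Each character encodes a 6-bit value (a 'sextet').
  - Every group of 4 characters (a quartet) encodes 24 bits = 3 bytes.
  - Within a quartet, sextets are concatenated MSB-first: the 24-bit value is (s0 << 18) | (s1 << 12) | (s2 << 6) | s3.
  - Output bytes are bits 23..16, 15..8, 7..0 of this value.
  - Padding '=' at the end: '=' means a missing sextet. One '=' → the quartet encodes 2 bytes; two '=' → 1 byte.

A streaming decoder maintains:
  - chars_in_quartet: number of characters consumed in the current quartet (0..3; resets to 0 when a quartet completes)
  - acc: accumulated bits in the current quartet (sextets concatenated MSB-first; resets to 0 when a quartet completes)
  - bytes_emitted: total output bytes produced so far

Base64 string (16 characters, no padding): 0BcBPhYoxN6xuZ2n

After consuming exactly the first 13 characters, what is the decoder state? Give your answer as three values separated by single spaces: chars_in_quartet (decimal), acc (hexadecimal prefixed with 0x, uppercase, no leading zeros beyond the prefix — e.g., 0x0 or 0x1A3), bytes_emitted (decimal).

After char 0 ('0'=52): chars_in_quartet=1 acc=0x34 bytes_emitted=0
After char 1 ('B'=1): chars_in_quartet=2 acc=0xD01 bytes_emitted=0
After char 2 ('c'=28): chars_in_quartet=3 acc=0x3405C bytes_emitted=0
After char 3 ('B'=1): chars_in_quartet=4 acc=0xD01701 -> emit D0 17 01, reset; bytes_emitted=3
After char 4 ('P'=15): chars_in_quartet=1 acc=0xF bytes_emitted=3
After char 5 ('h'=33): chars_in_quartet=2 acc=0x3E1 bytes_emitted=3
After char 6 ('Y'=24): chars_in_quartet=3 acc=0xF858 bytes_emitted=3
After char 7 ('o'=40): chars_in_quartet=4 acc=0x3E1628 -> emit 3E 16 28, reset; bytes_emitted=6
After char 8 ('x'=49): chars_in_quartet=1 acc=0x31 bytes_emitted=6
After char 9 ('N'=13): chars_in_quartet=2 acc=0xC4D bytes_emitted=6
After char 10 ('6'=58): chars_in_quartet=3 acc=0x3137A bytes_emitted=6
After char 11 ('x'=49): chars_in_quartet=4 acc=0xC4DEB1 -> emit C4 DE B1, reset; bytes_emitted=9
After char 12 ('u'=46): chars_in_quartet=1 acc=0x2E bytes_emitted=9

Answer: 1 0x2E 9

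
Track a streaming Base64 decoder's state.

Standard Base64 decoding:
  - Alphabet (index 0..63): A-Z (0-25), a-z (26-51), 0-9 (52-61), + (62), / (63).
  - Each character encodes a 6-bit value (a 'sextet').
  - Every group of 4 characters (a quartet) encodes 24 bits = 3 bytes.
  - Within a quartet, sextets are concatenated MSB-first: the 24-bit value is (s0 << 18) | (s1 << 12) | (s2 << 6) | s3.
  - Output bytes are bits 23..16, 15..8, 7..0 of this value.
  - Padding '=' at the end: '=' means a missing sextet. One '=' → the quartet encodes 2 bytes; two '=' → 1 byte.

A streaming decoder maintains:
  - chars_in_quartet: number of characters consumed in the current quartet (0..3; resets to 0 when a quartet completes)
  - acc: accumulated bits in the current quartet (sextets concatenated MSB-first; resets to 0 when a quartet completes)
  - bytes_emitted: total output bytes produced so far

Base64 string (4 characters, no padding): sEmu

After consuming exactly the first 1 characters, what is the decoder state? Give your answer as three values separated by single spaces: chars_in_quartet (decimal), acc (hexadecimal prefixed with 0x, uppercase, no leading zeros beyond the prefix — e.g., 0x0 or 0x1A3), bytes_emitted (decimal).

After char 0 ('s'=44): chars_in_quartet=1 acc=0x2C bytes_emitted=0

Answer: 1 0x2C 0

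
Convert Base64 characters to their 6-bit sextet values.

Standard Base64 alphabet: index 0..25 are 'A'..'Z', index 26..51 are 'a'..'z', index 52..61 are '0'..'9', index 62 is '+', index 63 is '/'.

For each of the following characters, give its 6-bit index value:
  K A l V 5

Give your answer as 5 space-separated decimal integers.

'K': A..Z range, ord('K') − ord('A') = 10
'A': A..Z range, ord('A') − ord('A') = 0
'l': a..z range, 26 + ord('l') − ord('a') = 37
'V': A..Z range, ord('V') − ord('A') = 21
'5': 0..9 range, 52 + ord('5') − ord('0') = 57

Answer: 10 0 37 21 57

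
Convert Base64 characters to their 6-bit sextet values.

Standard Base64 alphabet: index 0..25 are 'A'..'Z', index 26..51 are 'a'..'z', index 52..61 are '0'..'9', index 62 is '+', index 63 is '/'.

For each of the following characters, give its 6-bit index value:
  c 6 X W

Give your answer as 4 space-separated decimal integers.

'c': a..z range, 26 + ord('c') − ord('a') = 28
'6': 0..9 range, 52 + ord('6') − ord('0') = 58
'X': A..Z range, ord('X') − ord('A') = 23
'W': A..Z range, ord('W') − ord('A') = 22

Answer: 28 58 23 22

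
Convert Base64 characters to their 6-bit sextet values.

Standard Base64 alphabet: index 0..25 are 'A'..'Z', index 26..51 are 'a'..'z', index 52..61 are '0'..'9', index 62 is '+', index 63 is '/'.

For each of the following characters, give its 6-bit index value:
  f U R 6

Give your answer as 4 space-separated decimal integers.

Answer: 31 20 17 58

Derivation:
'f': a..z range, 26 + ord('f') − ord('a') = 31
'U': A..Z range, ord('U') − ord('A') = 20
'R': A..Z range, ord('R') − ord('A') = 17
'6': 0..9 range, 52 + ord('6') − ord('0') = 58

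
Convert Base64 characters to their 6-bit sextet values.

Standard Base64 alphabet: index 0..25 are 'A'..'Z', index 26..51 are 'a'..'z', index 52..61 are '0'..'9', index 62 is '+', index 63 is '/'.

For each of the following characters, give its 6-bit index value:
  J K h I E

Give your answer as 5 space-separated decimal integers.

Answer: 9 10 33 8 4

Derivation:
'J': A..Z range, ord('J') − ord('A') = 9
'K': A..Z range, ord('K') − ord('A') = 10
'h': a..z range, 26 + ord('h') − ord('a') = 33
'I': A..Z range, ord('I') − ord('A') = 8
'E': A..Z range, ord('E') − ord('A') = 4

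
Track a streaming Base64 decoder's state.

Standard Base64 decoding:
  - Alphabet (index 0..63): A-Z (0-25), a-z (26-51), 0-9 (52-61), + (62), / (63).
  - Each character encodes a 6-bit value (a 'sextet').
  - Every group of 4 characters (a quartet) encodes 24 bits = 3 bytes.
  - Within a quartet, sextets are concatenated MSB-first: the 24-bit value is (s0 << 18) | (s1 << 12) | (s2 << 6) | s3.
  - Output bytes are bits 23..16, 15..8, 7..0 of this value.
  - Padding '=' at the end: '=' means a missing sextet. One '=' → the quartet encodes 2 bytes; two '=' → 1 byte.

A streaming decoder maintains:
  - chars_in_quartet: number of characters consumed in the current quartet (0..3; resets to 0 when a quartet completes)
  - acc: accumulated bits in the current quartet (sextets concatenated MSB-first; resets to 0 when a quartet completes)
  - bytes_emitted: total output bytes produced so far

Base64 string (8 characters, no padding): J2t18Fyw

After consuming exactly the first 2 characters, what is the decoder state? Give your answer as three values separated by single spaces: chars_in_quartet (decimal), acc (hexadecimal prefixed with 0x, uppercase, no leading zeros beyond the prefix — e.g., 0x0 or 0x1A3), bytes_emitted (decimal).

Answer: 2 0x276 0

Derivation:
After char 0 ('J'=9): chars_in_quartet=1 acc=0x9 bytes_emitted=0
After char 1 ('2'=54): chars_in_quartet=2 acc=0x276 bytes_emitted=0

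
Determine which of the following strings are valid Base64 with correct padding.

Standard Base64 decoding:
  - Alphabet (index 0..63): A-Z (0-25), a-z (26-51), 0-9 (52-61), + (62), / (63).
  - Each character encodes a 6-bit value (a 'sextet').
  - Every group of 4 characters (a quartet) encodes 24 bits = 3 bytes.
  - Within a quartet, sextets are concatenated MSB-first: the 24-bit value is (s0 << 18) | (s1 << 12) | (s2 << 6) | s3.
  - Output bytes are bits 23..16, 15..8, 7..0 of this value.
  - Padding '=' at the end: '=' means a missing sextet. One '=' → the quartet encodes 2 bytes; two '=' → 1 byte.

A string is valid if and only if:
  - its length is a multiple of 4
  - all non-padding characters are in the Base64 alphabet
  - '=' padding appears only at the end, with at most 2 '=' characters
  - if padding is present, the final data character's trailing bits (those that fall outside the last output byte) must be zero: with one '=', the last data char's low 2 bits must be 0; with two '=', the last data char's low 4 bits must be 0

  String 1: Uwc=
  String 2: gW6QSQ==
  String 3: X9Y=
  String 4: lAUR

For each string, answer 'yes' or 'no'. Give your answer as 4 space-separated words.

Answer: yes yes yes yes

Derivation:
String 1: 'Uwc=' → valid
String 2: 'gW6QSQ==' → valid
String 3: 'X9Y=' → valid
String 4: 'lAUR' → valid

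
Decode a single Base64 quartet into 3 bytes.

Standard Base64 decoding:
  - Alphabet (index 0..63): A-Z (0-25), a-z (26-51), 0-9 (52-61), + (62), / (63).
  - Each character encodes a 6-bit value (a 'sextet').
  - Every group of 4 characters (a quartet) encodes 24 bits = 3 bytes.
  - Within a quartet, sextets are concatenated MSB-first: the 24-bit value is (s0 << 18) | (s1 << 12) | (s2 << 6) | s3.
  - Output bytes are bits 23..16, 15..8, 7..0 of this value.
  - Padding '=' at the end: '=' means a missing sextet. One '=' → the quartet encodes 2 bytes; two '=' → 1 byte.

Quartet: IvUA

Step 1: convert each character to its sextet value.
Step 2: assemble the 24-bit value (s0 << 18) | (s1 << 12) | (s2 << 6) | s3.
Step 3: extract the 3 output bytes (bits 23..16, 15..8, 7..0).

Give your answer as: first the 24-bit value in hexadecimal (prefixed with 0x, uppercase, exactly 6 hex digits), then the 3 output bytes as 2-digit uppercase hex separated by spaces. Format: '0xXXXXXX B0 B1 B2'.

Answer: 0x22F500 22 F5 00

Derivation:
Sextets: I=8, v=47, U=20, A=0
24-bit: (8<<18) | (47<<12) | (20<<6) | 0
      = 0x200000 | 0x02F000 | 0x000500 | 0x000000
      = 0x22F500
Bytes: (v>>16)&0xFF=22, (v>>8)&0xFF=F5, v&0xFF=00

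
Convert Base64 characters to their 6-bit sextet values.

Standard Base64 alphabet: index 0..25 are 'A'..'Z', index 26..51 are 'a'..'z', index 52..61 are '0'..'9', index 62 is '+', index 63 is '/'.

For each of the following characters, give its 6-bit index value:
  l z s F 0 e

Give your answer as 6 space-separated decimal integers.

'l': a..z range, 26 + ord('l') − ord('a') = 37
'z': a..z range, 26 + ord('z') − ord('a') = 51
's': a..z range, 26 + ord('s') − ord('a') = 44
'F': A..Z range, ord('F') − ord('A') = 5
'0': 0..9 range, 52 + ord('0') − ord('0') = 52
'e': a..z range, 26 + ord('e') − ord('a') = 30

Answer: 37 51 44 5 52 30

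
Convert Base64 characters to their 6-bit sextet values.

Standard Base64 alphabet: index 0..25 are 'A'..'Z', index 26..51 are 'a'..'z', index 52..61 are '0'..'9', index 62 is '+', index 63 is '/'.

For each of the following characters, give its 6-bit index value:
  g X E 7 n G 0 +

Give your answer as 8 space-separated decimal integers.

'g': a..z range, 26 + ord('g') − ord('a') = 32
'X': A..Z range, ord('X') − ord('A') = 23
'E': A..Z range, ord('E') − ord('A') = 4
'7': 0..9 range, 52 + ord('7') − ord('0') = 59
'n': a..z range, 26 + ord('n') − ord('a') = 39
'G': A..Z range, ord('G') − ord('A') = 6
'0': 0..9 range, 52 + ord('0') − ord('0') = 52
'+': index 62

Answer: 32 23 4 59 39 6 52 62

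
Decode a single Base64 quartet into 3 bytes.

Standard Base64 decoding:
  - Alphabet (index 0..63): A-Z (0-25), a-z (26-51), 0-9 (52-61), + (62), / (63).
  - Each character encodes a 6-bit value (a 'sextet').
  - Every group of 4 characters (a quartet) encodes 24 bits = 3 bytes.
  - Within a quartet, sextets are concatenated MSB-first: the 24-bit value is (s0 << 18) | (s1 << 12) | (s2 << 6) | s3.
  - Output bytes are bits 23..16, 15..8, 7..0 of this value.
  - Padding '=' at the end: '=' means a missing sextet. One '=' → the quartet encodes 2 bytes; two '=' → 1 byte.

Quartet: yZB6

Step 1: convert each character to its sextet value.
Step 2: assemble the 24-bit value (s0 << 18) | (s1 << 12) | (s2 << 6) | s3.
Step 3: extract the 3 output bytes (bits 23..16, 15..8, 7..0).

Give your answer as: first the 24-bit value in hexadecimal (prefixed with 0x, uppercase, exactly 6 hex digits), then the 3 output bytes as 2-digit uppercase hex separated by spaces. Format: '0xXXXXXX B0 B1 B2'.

Sextets: y=50, Z=25, B=1, 6=58
24-bit: (50<<18) | (25<<12) | (1<<6) | 58
      = 0xC80000 | 0x019000 | 0x000040 | 0x00003A
      = 0xC9907A
Bytes: (v>>16)&0xFF=C9, (v>>8)&0xFF=90, v&0xFF=7A

Answer: 0xC9907A C9 90 7A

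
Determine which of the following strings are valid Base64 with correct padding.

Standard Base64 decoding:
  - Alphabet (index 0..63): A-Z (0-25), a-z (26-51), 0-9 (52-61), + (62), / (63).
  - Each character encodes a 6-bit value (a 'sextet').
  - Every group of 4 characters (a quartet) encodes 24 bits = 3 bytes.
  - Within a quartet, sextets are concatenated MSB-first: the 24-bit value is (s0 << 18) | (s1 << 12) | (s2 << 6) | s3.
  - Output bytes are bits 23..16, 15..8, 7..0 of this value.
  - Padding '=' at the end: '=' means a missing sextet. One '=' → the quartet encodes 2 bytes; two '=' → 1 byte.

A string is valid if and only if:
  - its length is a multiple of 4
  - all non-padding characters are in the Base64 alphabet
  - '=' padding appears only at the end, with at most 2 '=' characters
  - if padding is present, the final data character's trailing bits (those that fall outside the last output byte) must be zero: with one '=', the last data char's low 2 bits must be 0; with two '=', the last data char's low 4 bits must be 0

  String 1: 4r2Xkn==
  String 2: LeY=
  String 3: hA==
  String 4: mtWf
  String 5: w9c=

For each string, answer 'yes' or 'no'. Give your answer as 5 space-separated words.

String 1: '4r2Xkn==' → invalid (bad trailing bits)
String 2: 'LeY=' → valid
String 3: 'hA==' → valid
String 4: 'mtWf' → valid
String 5: 'w9c=' → valid

Answer: no yes yes yes yes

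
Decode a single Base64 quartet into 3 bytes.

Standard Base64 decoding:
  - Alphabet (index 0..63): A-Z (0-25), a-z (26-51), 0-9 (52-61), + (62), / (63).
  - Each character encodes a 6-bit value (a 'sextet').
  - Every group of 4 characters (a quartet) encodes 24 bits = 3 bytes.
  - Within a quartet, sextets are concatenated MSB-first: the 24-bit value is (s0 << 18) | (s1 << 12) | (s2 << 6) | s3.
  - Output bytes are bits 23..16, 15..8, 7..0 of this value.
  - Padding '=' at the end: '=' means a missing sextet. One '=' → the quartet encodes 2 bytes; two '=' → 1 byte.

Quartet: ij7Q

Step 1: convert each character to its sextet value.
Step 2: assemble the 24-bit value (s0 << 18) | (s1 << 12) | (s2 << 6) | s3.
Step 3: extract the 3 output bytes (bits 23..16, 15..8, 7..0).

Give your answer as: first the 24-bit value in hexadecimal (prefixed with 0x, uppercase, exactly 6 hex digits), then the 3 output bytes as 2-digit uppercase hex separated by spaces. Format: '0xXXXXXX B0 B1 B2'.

Answer: 0x8A3ED0 8A 3E D0

Derivation:
Sextets: i=34, j=35, 7=59, Q=16
24-bit: (34<<18) | (35<<12) | (59<<6) | 16
      = 0x880000 | 0x023000 | 0x000EC0 | 0x000010
      = 0x8A3ED0
Bytes: (v>>16)&0xFF=8A, (v>>8)&0xFF=3E, v&0xFF=D0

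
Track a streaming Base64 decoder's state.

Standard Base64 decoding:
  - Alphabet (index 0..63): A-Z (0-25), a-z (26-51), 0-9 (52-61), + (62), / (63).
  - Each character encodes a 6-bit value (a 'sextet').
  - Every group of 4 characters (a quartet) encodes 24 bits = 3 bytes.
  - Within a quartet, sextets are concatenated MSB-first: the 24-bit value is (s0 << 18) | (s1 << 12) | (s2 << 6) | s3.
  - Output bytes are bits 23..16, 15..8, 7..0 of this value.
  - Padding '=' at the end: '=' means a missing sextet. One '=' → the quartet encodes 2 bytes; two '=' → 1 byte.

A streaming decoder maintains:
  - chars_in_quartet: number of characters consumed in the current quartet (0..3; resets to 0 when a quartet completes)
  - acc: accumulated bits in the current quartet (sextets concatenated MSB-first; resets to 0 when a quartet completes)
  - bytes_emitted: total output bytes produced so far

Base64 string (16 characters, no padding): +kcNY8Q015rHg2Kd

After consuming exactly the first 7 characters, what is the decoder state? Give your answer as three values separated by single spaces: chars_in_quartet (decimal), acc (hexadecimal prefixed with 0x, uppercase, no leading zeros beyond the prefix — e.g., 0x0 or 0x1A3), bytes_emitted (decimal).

After char 0 ('+'=62): chars_in_quartet=1 acc=0x3E bytes_emitted=0
After char 1 ('k'=36): chars_in_quartet=2 acc=0xFA4 bytes_emitted=0
After char 2 ('c'=28): chars_in_quartet=3 acc=0x3E91C bytes_emitted=0
After char 3 ('N'=13): chars_in_quartet=4 acc=0xFA470D -> emit FA 47 0D, reset; bytes_emitted=3
After char 4 ('Y'=24): chars_in_quartet=1 acc=0x18 bytes_emitted=3
After char 5 ('8'=60): chars_in_quartet=2 acc=0x63C bytes_emitted=3
After char 6 ('Q'=16): chars_in_quartet=3 acc=0x18F10 bytes_emitted=3

Answer: 3 0x18F10 3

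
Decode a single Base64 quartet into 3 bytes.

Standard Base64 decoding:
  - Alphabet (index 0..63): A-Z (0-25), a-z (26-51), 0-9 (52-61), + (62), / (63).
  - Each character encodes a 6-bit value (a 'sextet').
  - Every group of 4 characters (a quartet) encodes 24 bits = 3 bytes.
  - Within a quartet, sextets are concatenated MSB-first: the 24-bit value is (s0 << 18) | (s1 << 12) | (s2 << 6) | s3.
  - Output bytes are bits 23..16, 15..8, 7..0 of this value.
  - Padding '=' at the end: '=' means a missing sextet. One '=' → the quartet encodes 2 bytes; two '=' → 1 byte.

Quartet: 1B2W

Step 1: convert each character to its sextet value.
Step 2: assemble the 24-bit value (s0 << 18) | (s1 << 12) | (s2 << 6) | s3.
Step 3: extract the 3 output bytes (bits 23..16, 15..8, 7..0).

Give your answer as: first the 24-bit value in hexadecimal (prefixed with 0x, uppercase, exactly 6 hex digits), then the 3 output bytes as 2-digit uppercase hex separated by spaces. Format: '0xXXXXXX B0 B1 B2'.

Sextets: 1=53, B=1, 2=54, W=22
24-bit: (53<<18) | (1<<12) | (54<<6) | 22
      = 0xD40000 | 0x001000 | 0x000D80 | 0x000016
      = 0xD41D96
Bytes: (v>>16)&0xFF=D4, (v>>8)&0xFF=1D, v&0xFF=96

Answer: 0xD41D96 D4 1D 96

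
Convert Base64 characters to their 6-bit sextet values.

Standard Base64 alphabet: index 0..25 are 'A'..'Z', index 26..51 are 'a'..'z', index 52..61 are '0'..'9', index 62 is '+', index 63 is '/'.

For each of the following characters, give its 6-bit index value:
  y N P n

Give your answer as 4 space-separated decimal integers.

'y': a..z range, 26 + ord('y') − ord('a') = 50
'N': A..Z range, ord('N') − ord('A') = 13
'P': A..Z range, ord('P') − ord('A') = 15
'n': a..z range, 26 + ord('n') − ord('a') = 39

Answer: 50 13 15 39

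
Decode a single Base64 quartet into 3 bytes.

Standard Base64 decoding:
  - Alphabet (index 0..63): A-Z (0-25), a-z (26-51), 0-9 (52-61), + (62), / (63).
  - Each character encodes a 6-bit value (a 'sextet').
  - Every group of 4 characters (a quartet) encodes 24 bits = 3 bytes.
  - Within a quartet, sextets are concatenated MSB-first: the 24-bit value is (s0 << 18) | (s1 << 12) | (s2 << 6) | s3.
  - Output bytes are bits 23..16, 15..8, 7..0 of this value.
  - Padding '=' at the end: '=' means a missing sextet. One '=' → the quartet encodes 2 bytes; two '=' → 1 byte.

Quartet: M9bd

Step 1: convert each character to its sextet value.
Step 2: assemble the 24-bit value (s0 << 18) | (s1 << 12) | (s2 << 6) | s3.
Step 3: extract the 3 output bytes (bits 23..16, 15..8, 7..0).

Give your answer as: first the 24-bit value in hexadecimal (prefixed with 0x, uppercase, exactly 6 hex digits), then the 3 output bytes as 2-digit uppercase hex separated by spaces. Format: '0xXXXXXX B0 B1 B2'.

Answer: 0x33D6DD 33 D6 DD

Derivation:
Sextets: M=12, 9=61, b=27, d=29
24-bit: (12<<18) | (61<<12) | (27<<6) | 29
      = 0x300000 | 0x03D000 | 0x0006C0 | 0x00001D
      = 0x33D6DD
Bytes: (v>>16)&0xFF=33, (v>>8)&0xFF=D6, v&0xFF=DD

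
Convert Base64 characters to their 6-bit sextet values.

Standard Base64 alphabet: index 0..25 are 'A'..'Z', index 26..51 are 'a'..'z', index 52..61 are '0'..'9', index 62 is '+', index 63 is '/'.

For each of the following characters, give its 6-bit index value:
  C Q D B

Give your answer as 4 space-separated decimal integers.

Answer: 2 16 3 1

Derivation:
'C': A..Z range, ord('C') − ord('A') = 2
'Q': A..Z range, ord('Q') − ord('A') = 16
'D': A..Z range, ord('D') − ord('A') = 3
'B': A..Z range, ord('B') − ord('A') = 1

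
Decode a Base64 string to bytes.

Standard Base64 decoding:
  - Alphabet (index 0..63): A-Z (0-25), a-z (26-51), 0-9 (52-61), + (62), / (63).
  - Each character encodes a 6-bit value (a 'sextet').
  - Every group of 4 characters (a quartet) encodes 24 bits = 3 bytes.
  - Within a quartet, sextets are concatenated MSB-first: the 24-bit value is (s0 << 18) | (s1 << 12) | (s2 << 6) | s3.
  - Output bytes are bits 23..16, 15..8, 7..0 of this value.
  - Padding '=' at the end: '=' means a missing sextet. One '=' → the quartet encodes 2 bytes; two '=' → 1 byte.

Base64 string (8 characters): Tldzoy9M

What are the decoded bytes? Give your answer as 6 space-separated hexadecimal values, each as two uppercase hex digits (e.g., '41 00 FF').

Answer: 4E 57 73 A3 2F 4C

Derivation:
After char 0 ('T'=19): chars_in_quartet=1 acc=0x13 bytes_emitted=0
After char 1 ('l'=37): chars_in_quartet=2 acc=0x4E5 bytes_emitted=0
After char 2 ('d'=29): chars_in_quartet=3 acc=0x1395D bytes_emitted=0
After char 3 ('z'=51): chars_in_quartet=4 acc=0x4E5773 -> emit 4E 57 73, reset; bytes_emitted=3
After char 4 ('o'=40): chars_in_quartet=1 acc=0x28 bytes_emitted=3
After char 5 ('y'=50): chars_in_quartet=2 acc=0xA32 bytes_emitted=3
After char 6 ('9'=61): chars_in_quartet=3 acc=0x28CBD bytes_emitted=3
After char 7 ('M'=12): chars_in_quartet=4 acc=0xA32F4C -> emit A3 2F 4C, reset; bytes_emitted=6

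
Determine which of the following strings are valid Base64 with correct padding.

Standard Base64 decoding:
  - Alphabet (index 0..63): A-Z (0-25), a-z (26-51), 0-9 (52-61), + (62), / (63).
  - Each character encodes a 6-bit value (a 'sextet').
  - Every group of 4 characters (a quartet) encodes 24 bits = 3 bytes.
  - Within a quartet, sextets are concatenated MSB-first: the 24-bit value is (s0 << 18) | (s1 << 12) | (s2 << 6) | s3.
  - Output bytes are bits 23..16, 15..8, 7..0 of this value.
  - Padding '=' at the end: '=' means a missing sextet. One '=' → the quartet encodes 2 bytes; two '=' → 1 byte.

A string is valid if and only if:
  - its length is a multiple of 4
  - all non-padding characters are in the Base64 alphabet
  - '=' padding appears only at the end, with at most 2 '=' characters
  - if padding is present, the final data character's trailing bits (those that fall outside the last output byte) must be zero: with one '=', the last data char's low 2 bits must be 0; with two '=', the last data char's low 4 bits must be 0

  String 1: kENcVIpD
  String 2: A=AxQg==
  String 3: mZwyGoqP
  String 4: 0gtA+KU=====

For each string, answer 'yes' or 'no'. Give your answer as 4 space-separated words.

String 1: 'kENcVIpD' → valid
String 2: 'A=AxQg==' → invalid (bad char(s): ['=']; '=' in middle)
String 3: 'mZwyGoqP' → valid
String 4: '0gtA+KU=====' → invalid (5 pad chars (max 2))

Answer: yes no yes no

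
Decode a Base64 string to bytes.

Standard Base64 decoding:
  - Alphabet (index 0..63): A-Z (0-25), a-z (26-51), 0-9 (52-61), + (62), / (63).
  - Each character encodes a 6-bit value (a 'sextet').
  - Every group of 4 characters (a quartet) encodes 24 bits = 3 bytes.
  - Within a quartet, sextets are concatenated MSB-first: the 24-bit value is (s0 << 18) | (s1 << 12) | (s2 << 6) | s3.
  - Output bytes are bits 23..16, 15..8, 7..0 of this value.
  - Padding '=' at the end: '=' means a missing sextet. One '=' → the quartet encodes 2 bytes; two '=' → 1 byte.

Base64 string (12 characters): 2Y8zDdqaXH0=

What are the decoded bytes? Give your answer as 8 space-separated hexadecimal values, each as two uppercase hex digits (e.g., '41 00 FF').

After char 0 ('2'=54): chars_in_quartet=1 acc=0x36 bytes_emitted=0
After char 1 ('Y'=24): chars_in_quartet=2 acc=0xD98 bytes_emitted=0
After char 2 ('8'=60): chars_in_quartet=3 acc=0x3663C bytes_emitted=0
After char 3 ('z'=51): chars_in_quartet=4 acc=0xD98F33 -> emit D9 8F 33, reset; bytes_emitted=3
After char 4 ('D'=3): chars_in_quartet=1 acc=0x3 bytes_emitted=3
After char 5 ('d'=29): chars_in_quartet=2 acc=0xDD bytes_emitted=3
After char 6 ('q'=42): chars_in_quartet=3 acc=0x376A bytes_emitted=3
After char 7 ('a'=26): chars_in_quartet=4 acc=0xDDA9A -> emit 0D DA 9A, reset; bytes_emitted=6
After char 8 ('X'=23): chars_in_quartet=1 acc=0x17 bytes_emitted=6
After char 9 ('H'=7): chars_in_quartet=2 acc=0x5C7 bytes_emitted=6
After char 10 ('0'=52): chars_in_quartet=3 acc=0x171F4 bytes_emitted=6
Padding '=': partial quartet acc=0x171F4 -> emit 5C 7D; bytes_emitted=8

Answer: D9 8F 33 0D DA 9A 5C 7D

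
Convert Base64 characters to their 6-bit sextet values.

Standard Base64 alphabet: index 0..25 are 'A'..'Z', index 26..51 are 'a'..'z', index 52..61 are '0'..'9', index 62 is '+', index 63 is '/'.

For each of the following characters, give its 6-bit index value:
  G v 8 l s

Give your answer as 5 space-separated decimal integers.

Answer: 6 47 60 37 44

Derivation:
'G': A..Z range, ord('G') − ord('A') = 6
'v': a..z range, 26 + ord('v') − ord('a') = 47
'8': 0..9 range, 52 + ord('8') − ord('0') = 60
'l': a..z range, 26 + ord('l') − ord('a') = 37
's': a..z range, 26 + ord('s') − ord('a') = 44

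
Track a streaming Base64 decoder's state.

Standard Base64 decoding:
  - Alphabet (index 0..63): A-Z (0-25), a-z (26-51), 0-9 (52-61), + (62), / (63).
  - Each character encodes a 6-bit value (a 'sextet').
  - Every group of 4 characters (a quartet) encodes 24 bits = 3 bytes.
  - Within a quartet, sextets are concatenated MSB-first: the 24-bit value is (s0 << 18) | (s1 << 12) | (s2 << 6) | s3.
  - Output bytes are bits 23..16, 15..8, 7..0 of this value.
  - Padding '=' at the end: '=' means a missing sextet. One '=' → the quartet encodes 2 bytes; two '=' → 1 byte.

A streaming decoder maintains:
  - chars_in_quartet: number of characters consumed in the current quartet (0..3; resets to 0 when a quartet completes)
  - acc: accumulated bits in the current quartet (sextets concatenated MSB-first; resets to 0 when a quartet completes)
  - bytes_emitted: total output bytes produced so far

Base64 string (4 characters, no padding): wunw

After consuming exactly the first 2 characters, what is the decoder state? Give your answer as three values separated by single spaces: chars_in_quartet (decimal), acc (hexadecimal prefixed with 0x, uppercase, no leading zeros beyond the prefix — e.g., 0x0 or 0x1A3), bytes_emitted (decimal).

After char 0 ('w'=48): chars_in_quartet=1 acc=0x30 bytes_emitted=0
After char 1 ('u'=46): chars_in_quartet=2 acc=0xC2E bytes_emitted=0

Answer: 2 0xC2E 0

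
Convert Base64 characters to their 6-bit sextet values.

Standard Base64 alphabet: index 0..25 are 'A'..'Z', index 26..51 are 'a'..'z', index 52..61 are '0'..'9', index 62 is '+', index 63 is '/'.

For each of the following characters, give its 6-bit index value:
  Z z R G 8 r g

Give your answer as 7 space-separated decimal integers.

'Z': A..Z range, ord('Z') − ord('A') = 25
'z': a..z range, 26 + ord('z') − ord('a') = 51
'R': A..Z range, ord('R') − ord('A') = 17
'G': A..Z range, ord('G') − ord('A') = 6
'8': 0..9 range, 52 + ord('8') − ord('0') = 60
'r': a..z range, 26 + ord('r') − ord('a') = 43
'g': a..z range, 26 + ord('g') − ord('a') = 32

Answer: 25 51 17 6 60 43 32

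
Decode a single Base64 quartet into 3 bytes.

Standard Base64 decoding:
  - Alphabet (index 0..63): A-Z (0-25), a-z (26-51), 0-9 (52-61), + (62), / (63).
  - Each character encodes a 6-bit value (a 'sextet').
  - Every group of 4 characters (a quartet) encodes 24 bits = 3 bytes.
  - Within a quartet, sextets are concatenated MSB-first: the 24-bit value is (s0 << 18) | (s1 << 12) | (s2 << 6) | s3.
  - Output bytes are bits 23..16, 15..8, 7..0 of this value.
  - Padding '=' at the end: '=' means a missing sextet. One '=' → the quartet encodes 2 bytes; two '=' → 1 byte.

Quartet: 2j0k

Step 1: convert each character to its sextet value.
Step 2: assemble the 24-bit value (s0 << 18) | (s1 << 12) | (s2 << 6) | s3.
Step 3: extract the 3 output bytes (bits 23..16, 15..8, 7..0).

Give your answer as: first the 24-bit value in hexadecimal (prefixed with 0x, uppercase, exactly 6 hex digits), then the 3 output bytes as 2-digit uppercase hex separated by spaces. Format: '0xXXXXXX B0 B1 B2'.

Answer: 0xDA3D24 DA 3D 24

Derivation:
Sextets: 2=54, j=35, 0=52, k=36
24-bit: (54<<18) | (35<<12) | (52<<6) | 36
      = 0xD80000 | 0x023000 | 0x000D00 | 0x000024
      = 0xDA3D24
Bytes: (v>>16)&0xFF=DA, (v>>8)&0xFF=3D, v&0xFF=24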